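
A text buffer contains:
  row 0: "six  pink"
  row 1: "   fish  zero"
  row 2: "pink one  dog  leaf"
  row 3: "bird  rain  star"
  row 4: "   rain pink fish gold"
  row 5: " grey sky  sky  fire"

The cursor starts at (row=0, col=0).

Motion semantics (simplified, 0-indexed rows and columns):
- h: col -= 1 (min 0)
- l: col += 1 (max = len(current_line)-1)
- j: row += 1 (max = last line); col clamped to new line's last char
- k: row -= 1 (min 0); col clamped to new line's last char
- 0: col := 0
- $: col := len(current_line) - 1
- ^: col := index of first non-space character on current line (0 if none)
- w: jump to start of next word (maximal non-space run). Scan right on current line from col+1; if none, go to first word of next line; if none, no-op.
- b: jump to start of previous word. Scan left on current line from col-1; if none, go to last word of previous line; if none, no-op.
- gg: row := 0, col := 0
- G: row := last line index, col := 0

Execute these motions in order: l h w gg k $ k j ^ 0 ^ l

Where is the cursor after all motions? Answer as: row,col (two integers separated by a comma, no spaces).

Answer: 1,4

Derivation:
After 1 (l): row=0 col=1 char='i'
After 2 (h): row=0 col=0 char='s'
After 3 (w): row=0 col=5 char='p'
After 4 (gg): row=0 col=0 char='s'
After 5 (k): row=0 col=0 char='s'
After 6 ($): row=0 col=8 char='k'
After 7 (k): row=0 col=8 char='k'
After 8 (j): row=1 col=8 char='_'
After 9 (^): row=1 col=3 char='f'
After 10 (0): row=1 col=0 char='_'
After 11 (^): row=1 col=3 char='f'
After 12 (l): row=1 col=4 char='i'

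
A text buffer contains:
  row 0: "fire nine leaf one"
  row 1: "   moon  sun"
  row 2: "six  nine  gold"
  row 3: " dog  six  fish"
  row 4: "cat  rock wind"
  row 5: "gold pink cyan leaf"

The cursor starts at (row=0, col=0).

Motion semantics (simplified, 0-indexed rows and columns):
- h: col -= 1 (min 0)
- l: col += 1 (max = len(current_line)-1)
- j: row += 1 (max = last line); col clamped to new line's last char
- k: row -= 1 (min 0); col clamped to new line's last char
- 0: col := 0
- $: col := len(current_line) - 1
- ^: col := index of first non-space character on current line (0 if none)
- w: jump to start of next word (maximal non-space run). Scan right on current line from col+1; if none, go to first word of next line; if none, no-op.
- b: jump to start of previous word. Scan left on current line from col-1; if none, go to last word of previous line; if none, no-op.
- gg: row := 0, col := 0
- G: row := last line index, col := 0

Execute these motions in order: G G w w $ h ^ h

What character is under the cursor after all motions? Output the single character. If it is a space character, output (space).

Answer: g

Derivation:
After 1 (G): row=5 col=0 char='g'
After 2 (G): row=5 col=0 char='g'
After 3 (w): row=5 col=5 char='p'
After 4 (w): row=5 col=10 char='c'
After 5 ($): row=5 col=18 char='f'
After 6 (h): row=5 col=17 char='a'
After 7 (^): row=5 col=0 char='g'
After 8 (h): row=5 col=0 char='g'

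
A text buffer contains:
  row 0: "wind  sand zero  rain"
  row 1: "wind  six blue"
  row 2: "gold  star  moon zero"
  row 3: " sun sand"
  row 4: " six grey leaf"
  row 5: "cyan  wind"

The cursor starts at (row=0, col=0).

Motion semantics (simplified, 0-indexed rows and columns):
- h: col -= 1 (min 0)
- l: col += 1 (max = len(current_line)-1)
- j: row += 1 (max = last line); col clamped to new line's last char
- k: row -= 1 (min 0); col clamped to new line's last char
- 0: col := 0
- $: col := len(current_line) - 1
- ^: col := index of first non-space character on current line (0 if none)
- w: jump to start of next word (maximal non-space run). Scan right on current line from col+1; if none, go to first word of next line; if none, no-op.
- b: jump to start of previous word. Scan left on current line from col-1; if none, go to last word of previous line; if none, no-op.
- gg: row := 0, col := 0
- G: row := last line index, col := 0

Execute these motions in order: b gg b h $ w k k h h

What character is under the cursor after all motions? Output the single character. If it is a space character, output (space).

After 1 (b): row=0 col=0 char='w'
After 2 (gg): row=0 col=0 char='w'
After 3 (b): row=0 col=0 char='w'
After 4 (h): row=0 col=0 char='w'
After 5 ($): row=0 col=20 char='n'
After 6 (w): row=1 col=0 char='w'
After 7 (k): row=0 col=0 char='w'
After 8 (k): row=0 col=0 char='w'
After 9 (h): row=0 col=0 char='w'
After 10 (h): row=0 col=0 char='w'

Answer: w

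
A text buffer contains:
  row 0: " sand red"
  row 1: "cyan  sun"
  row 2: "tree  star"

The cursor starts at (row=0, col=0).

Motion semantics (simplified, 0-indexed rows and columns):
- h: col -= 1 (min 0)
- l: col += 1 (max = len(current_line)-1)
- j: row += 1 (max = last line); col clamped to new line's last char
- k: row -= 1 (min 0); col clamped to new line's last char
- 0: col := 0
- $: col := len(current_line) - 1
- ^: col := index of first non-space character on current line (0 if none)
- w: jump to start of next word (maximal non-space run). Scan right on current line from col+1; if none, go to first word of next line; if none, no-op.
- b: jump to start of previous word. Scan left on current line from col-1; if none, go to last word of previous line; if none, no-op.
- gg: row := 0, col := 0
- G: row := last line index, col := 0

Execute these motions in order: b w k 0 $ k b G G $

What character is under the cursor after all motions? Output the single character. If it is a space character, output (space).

Answer: r

Derivation:
After 1 (b): row=0 col=0 char='_'
After 2 (w): row=0 col=1 char='s'
After 3 (k): row=0 col=1 char='s'
After 4 (0): row=0 col=0 char='_'
After 5 ($): row=0 col=8 char='d'
After 6 (k): row=0 col=8 char='d'
After 7 (b): row=0 col=6 char='r'
After 8 (G): row=2 col=0 char='t'
After 9 (G): row=2 col=0 char='t'
After 10 ($): row=2 col=9 char='r'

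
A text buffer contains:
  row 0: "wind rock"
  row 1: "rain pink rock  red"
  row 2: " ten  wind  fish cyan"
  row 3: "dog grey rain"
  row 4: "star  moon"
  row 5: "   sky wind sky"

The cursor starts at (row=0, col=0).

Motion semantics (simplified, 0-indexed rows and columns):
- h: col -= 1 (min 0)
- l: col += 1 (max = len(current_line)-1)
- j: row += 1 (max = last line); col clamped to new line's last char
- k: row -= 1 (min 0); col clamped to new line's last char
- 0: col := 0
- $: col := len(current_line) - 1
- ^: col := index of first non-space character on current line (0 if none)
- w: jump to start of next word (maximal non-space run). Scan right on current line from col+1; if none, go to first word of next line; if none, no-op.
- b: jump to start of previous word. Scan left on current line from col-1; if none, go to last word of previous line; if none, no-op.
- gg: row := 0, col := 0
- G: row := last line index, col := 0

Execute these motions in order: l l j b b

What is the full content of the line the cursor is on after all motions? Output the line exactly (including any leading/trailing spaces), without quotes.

After 1 (l): row=0 col=1 char='i'
After 2 (l): row=0 col=2 char='n'
After 3 (j): row=1 col=2 char='i'
After 4 (b): row=1 col=0 char='r'
After 5 (b): row=0 col=5 char='r'

Answer: wind rock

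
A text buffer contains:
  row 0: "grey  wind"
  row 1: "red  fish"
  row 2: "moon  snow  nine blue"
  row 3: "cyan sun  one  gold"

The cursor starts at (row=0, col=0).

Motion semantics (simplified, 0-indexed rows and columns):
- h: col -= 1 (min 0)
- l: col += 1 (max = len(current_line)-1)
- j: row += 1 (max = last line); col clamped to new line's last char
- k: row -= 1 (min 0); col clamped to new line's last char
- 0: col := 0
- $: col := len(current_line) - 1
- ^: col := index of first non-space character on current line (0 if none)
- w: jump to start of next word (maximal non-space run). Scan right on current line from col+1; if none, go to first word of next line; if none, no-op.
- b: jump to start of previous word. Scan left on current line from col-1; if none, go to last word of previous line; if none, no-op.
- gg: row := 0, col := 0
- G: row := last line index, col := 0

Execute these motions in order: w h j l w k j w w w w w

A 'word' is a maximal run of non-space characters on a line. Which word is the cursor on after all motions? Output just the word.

After 1 (w): row=0 col=6 char='w'
After 2 (h): row=0 col=5 char='_'
After 3 (j): row=1 col=5 char='f'
After 4 (l): row=1 col=6 char='i'
After 5 (w): row=2 col=0 char='m'
After 6 (k): row=1 col=0 char='r'
After 7 (j): row=2 col=0 char='m'
After 8 (w): row=2 col=6 char='s'
After 9 (w): row=2 col=12 char='n'
After 10 (w): row=2 col=17 char='b'
After 11 (w): row=3 col=0 char='c'
After 12 (w): row=3 col=5 char='s'

Answer: sun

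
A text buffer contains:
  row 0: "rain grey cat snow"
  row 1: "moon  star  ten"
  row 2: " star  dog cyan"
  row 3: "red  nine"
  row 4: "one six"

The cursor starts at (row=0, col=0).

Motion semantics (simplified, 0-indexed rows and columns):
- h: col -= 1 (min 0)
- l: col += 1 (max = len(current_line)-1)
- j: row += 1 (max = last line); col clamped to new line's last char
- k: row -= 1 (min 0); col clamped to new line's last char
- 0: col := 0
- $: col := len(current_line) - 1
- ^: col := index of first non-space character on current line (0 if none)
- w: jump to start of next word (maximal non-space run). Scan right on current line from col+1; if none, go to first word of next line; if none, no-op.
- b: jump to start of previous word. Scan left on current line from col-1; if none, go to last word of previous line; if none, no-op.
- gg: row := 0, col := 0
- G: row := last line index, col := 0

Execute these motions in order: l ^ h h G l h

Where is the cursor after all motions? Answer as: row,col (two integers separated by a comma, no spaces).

Answer: 4,0

Derivation:
After 1 (l): row=0 col=1 char='a'
After 2 (^): row=0 col=0 char='r'
After 3 (h): row=0 col=0 char='r'
After 4 (h): row=0 col=0 char='r'
After 5 (G): row=4 col=0 char='o'
After 6 (l): row=4 col=1 char='n'
After 7 (h): row=4 col=0 char='o'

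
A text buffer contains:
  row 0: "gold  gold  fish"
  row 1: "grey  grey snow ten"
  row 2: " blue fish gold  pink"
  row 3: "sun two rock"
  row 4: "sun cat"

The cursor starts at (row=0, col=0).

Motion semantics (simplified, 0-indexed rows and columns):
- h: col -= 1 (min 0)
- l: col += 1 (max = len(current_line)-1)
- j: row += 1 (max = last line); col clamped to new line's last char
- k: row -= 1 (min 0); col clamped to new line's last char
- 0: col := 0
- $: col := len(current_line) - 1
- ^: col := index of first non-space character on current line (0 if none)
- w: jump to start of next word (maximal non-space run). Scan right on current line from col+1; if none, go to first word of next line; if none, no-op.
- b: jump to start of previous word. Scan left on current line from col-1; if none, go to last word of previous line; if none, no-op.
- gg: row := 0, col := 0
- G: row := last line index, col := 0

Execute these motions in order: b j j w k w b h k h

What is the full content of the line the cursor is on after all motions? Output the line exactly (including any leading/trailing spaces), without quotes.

After 1 (b): row=0 col=0 char='g'
After 2 (j): row=1 col=0 char='g'
After 3 (j): row=2 col=0 char='_'
After 4 (w): row=2 col=1 char='b'
After 5 (k): row=1 col=1 char='r'
After 6 (w): row=1 col=6 char='g'
After 7 (b): row=1 col=0 char='g'
After 8 (h): row=1 col=0 char='g'
After 9 (k): row=0 col=0 char='g'
After 10 (h): row=0 col=0 char='g'

Answer: gold  gold  fish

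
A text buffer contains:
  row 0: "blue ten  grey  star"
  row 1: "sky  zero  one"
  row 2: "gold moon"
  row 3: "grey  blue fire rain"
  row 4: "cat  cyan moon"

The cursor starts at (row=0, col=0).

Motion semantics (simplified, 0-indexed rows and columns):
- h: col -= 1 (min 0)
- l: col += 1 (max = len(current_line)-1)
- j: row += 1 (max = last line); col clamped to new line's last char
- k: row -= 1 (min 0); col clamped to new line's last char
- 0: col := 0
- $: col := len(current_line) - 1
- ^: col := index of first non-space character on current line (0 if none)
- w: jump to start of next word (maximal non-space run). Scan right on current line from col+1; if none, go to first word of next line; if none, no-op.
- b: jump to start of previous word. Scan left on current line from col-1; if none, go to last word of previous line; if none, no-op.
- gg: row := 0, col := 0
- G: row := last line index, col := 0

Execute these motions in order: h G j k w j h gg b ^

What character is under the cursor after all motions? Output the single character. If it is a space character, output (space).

After 1 (h): row=0 col=0 char='b'
After 2 (G): row=4 col=0 char='c'
After 3 (j): row=4 col=0 char='c'
After 4 (k): row=3 col=0 char='g'
After 5 (w): row=3 col=6 char='b'
After 6 (j): row=4 col=6 char='y'
After 7 (h): row=4 col=5 char='c'
After 8 (gg): row=0 col=0 char='b'
After 9 (b): row=0 col=0 char='b'
After 10 (^): row=0 col=0 char='b'

Answer: b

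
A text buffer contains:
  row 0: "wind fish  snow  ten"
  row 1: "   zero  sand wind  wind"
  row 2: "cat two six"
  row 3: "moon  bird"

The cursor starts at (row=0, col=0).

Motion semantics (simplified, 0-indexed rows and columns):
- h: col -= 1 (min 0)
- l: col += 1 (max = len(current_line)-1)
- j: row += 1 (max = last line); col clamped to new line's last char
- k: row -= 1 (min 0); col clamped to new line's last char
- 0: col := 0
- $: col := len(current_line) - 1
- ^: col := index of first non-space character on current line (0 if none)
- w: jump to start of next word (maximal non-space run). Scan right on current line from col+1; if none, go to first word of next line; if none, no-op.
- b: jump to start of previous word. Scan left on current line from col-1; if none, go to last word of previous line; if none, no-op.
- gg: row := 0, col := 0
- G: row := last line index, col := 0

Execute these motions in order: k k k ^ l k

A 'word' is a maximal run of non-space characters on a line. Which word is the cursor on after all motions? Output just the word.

After 1 (k): row=0 col=0 char='w'
After 2 (k): row=0 col=0 char='w'
After 3 (k): row=0 col=0 char='w'
After 4 (^): row=0 col=0 char='w'
After 5 (l): row=0 col=1 char='i'
After 6 (k): row=0 col=1 char='i'

Answer: wind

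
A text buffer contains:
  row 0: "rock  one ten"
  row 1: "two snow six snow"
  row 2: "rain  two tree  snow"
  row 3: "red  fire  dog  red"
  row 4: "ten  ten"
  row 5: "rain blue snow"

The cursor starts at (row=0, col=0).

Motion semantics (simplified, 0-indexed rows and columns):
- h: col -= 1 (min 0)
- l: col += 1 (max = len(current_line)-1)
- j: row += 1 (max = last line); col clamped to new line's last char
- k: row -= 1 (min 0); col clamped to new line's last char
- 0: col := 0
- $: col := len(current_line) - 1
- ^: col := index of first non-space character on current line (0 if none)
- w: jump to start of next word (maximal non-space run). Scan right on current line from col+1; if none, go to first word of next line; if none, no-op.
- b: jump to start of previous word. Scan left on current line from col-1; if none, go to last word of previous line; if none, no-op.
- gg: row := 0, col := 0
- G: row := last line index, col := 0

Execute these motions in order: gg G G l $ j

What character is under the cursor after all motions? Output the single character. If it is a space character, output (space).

Answer: w

Derivation:
After 1 (gg): row=0 col=0 char='r'
After 2 (G): row=5 col=0 char='r'
After 3 (G): row=5 col=0 char='r'
After 4 (l): row=5 col=1 char='a'
After 5 ($): row=5 col=13 char='w'
After 6 (j): row=5 col=13 char='w'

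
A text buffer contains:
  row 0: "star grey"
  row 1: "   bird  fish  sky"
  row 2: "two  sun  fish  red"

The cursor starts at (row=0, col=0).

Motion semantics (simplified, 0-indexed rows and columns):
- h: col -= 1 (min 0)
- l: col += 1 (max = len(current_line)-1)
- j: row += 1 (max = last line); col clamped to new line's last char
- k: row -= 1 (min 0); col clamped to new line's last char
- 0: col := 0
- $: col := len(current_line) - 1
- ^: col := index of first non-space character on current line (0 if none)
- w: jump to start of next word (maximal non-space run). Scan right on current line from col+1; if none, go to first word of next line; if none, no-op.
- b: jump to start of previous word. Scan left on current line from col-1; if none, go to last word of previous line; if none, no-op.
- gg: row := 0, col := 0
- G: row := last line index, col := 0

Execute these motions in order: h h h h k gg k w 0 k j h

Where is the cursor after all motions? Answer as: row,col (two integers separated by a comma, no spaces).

Answer: 1,0

Derivation:
After 1 (h): row=0 col=0 char='s'
After 2 (h): row=0 col=0 char='s'
After 3 (h): row=0 col=0 char='s'
After 4 (h): row=0 col=0 char='s'
After 5 (k): row=0 col=0 char='s'
After 6 (gg): row=0 col=0 char='s'
After 7 (k): row=0 col=0 char='s'
After 8 (w): row=0 col=5 char='g'
After 9 (0): row=0 col=0 char='s'
After 10 (k): row=0 col=0 char='s'
After 11 (j): row=1 col=0 char='_'
After 12 (h): row=1 col=0 char='_'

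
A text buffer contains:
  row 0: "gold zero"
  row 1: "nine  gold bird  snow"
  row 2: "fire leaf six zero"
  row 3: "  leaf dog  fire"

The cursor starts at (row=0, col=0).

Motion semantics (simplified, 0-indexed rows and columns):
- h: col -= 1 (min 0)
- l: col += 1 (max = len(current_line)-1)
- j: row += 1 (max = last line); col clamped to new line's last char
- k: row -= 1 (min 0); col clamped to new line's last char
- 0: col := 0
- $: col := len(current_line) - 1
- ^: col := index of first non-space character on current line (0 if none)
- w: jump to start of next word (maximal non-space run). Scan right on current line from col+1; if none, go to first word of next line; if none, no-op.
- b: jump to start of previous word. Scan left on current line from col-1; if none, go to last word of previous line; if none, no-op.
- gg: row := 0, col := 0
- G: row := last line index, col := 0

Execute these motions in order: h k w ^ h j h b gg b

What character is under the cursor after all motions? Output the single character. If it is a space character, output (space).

Answer: g

Derivation:
After 1 (h): row=0 col=0 char='g'
After 2 (k): row=0 col=0 char='g'
After 3 (w): row=0 col=5 char='z'
After 4 (^): row=0 col=0 char='g'
After 5 (h): row=0 col=0 char='g'
After 6 (j): row=1 col=0 char='n'
After 7 (h): row=1 col=0 char='n'
After 8 (b): row=0 col=5 char='z'
After 9 (gg): row=0 col=0 char='g'
After 10 (b): row=0 col=0 char='g'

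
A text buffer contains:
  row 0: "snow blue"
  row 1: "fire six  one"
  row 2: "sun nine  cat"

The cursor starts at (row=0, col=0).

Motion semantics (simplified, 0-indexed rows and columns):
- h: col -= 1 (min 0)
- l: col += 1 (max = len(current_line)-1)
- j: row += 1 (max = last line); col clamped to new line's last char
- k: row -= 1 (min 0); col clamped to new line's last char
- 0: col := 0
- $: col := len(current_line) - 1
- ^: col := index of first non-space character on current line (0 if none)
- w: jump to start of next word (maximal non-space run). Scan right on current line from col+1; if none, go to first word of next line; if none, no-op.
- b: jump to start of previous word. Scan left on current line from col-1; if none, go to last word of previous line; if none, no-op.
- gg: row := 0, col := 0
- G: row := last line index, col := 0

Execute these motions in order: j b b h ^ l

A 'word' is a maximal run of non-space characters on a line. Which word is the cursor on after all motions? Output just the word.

After 1 (j): row=1 col=0 char='f'
After 2 (b): row=0 col=5 char='b'
After 3 (b): row=0 col=0 char='s'
After 4 (h): row=0 col=0 char='s'
After 5 (^): row=0 col=0 char='s'
After 6 (l): row=0 col=1 char='n'

Answer: snow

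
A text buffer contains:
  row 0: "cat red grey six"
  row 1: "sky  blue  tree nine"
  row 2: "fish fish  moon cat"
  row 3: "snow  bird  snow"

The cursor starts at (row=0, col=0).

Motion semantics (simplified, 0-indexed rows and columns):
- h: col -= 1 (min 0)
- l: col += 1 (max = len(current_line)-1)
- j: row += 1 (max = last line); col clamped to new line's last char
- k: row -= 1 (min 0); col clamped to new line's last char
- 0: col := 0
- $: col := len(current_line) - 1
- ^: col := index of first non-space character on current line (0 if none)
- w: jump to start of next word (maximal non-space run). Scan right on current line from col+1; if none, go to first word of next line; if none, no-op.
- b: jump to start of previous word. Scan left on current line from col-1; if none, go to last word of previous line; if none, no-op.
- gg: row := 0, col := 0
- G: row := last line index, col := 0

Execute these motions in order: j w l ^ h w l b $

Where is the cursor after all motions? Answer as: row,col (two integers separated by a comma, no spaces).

After 1 (j): row=1 col=0 char='s'
After 2 (w): row=1 col=5 char='b'
After 3 (l): row=1 col=6 char='l'
After 4 (^): row=1 col=0 char='s'
After 5 (h): row=1 col=0 char='s'
After 6 (w): row=1 col=5 char='b'
After 7 (l): row=1 col=6 char='l'
After 8 (b): row=1 col=5 char='b'
After 9 ($): row=1 col=19 char='e'

Answer: 1,19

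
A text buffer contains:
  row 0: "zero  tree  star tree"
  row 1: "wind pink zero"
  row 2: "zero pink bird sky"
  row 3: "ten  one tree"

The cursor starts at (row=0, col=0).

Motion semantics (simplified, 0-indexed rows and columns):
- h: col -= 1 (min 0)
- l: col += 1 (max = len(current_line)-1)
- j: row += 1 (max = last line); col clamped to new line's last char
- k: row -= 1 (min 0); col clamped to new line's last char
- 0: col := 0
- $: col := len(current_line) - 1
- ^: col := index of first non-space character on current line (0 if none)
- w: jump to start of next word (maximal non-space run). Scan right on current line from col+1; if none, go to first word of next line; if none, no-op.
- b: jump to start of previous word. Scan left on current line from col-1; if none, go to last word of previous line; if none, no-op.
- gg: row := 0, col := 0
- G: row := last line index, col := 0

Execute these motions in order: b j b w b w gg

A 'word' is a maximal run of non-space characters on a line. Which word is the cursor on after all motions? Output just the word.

Answer: zero

Derivation:
After 1 (b): row=0 col=0 char='z'
After 2 (j): row=1 col=0 char='w'
After 3 (b): row=0 col=17 char='t'
After 4 (w): row=1 col=0 char='w'
After 5 (b): row=0 col=17 char='t'
After 6 (w): row=1 col=0 char='w'
After 7 (gg): row=0 col=0 char='z'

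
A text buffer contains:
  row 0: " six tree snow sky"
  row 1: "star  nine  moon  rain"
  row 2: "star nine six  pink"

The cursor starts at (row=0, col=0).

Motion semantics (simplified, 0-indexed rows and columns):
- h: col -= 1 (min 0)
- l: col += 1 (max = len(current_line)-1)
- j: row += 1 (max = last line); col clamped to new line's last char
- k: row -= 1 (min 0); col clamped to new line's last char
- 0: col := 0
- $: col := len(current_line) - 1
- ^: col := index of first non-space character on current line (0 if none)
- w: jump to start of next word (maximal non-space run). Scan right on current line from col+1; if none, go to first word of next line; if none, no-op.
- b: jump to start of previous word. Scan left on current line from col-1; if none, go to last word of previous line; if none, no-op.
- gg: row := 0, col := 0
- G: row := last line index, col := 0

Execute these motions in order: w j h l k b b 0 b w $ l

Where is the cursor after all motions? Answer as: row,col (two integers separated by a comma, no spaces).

After 1 (w): row=0 col=1 char='s'
After 2 (j): row=1 col=1 char='t'
After 3 (h): row=1 col=0 char='s'
After 4 (l): row=1 col=1 char='t'
After 5 (k): row=0 col=1 char='s'
After 6 (b): row=0 col=1 char='s'
After 7 (b): row=0 col=1 char='s'
After 8 (0): row=0 col=0 char='_'
After 9 (b): row=0 col=0 char='_'
After 10 (w): row=0 col=1 char='s'
After 11 ($): row=0 col=17 char='y'
After 12 (l): row=0 col=17 char='y'

Answer: 0,17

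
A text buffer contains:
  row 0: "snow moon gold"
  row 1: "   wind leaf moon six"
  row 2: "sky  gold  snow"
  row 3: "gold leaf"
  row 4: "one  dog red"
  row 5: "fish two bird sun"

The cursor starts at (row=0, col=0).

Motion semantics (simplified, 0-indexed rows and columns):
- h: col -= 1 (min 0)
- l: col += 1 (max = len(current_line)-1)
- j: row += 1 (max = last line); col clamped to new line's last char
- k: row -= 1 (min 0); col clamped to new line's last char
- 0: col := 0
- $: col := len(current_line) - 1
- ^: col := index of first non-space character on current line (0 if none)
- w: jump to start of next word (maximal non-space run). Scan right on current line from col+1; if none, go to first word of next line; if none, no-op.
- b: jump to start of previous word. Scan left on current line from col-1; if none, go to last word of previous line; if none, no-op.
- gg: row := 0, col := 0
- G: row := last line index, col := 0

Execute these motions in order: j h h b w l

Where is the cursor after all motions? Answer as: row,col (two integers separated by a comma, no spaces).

Answer: 1,4

Derivation:
After 1 (j): row=1 col=0 char='_'
After 2 (h): row=1 col=0 char='_'
After 3 (h): row=1 col=0 char='_'
After 4 (b): row=0 col=10 char='g'
After 5 (w): row=1 col=3 char='w'
After 6 (l): row=1 col=4 char='i'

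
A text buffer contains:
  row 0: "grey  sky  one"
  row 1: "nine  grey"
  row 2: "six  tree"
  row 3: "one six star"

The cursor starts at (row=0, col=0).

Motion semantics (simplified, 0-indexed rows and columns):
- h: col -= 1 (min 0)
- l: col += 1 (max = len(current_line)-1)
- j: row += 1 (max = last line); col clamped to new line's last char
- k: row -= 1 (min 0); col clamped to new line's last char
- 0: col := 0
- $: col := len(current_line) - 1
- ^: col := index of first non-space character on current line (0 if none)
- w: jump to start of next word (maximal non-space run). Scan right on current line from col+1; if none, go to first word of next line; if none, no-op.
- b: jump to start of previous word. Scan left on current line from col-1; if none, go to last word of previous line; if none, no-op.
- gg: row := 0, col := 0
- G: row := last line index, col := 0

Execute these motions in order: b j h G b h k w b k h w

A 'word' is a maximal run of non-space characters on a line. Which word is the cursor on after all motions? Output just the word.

After 1 (b): row=0 col=0 char='g'
After 2 (j): row=1 col=0 char='n'
After 3 (h): row=1 col=0 char='n'
After 4 (G): row=3 col=0 char='o'
After 5 (b): row=2 col=5 char='t'
After 6 (h): row=2 col=4 char='_'
After 7 (k): row=1 col=4 char='_'
After 8 (w): row=1 col=6 char='g'
After 9 (b): row=1 col=0 char='n'
After 10 (k): row=0 col=0 char='g'
After 11 (h): row=0 col=0 char='g'
After 12 (w): row=0 col=6 char='s'

Answer: sky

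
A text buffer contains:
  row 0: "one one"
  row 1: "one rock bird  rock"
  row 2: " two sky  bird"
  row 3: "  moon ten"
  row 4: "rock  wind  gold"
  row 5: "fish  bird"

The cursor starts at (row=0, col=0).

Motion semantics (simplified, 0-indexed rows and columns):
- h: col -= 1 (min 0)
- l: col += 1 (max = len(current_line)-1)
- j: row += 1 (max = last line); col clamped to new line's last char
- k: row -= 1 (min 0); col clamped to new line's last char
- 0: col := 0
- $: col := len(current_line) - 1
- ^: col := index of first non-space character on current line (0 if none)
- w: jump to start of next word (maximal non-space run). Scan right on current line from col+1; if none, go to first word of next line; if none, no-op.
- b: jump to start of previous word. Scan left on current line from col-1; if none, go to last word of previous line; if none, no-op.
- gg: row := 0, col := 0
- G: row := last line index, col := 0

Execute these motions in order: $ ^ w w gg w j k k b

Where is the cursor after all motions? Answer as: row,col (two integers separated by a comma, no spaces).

After 1 ($): row=0 col=6 char='e'
After 2 (^): row=0 col=0 char='o'
After 3 (w): row=0 col=4 char='o'
After 4 (w): row=1 col=0 char='o'
After 5 (gg): row=0 col=0 char='o'
After 6 (w): row=0 col=4 char='o'
After 7 (j): row=1 col=4 char='r'
After 8 (k): row=0 col=4 char='o'
After 9 (k): row=0 col=4 char='o'
After 10 (b): row=0 col=0 char='o'

Answer: 0,0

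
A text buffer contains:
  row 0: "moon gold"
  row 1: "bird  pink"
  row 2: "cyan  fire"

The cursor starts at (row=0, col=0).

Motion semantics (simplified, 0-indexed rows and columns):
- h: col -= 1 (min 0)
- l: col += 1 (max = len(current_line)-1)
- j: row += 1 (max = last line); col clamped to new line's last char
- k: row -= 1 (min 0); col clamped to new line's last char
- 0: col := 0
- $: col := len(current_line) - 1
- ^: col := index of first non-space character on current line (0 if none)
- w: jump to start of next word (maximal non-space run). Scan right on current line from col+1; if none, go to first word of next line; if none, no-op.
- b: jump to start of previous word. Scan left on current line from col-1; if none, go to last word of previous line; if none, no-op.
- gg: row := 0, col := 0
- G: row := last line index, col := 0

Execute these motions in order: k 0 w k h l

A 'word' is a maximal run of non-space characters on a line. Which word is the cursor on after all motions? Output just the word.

Answer: gold

Derivation:
After 1 (k): row=0 col=0 char='m'
After 2 (0): row=0 col=0 char='m'
After 3 (w): row=0 col=5 char='g'
After 4 (k): row=0 col=5 char='g'
After 5 (h): row=0 col=4 char='_'
After 6 (l): row=0 col=5 char='g'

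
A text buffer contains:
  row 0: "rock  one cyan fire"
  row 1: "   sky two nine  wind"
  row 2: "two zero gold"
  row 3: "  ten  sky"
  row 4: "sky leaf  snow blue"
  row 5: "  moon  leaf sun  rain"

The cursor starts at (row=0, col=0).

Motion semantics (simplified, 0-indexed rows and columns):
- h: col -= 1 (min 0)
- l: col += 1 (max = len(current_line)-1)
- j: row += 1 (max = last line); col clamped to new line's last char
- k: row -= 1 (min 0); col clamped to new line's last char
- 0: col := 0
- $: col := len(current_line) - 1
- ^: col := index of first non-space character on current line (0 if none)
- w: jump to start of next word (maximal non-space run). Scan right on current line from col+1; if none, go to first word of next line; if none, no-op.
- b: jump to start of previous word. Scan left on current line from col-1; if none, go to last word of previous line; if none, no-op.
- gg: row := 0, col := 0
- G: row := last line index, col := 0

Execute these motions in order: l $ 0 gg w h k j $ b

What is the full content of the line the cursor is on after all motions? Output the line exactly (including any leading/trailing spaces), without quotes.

Answer:    sky two nine  wind

Derivation:
After 1 (l): row=0 col=1 char='o'
After 2 ($): row=0 col=18 char='e'
After 3 (0): row=0 col=0 char='r'
After 4 (gg): row=0 col=0 char='r'
After 5 (w): row=0 col=6 char='o'
After 6 (h): row=0 col=5 char='_'
After 7 (k): row=0 col=5 char='_'
After 8 (j): row=1 col=5 char='y'
After 9 ($): row=1 col=20 char='d'
After 10 (b): row=1 col=17 char='w'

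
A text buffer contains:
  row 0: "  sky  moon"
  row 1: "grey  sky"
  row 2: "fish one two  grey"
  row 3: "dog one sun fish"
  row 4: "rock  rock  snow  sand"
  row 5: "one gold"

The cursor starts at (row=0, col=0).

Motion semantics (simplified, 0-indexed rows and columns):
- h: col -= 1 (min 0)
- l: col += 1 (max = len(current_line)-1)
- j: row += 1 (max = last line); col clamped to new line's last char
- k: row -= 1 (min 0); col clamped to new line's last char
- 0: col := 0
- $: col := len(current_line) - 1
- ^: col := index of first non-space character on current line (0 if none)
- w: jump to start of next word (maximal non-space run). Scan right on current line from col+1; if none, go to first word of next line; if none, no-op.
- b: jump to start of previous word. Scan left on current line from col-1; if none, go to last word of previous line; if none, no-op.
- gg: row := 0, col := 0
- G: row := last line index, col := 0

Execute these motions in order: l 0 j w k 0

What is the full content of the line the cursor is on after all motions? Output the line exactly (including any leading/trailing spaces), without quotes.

After 1 (l): row=0 col=1 char='_'
After 2 (0): row=0 col=0 char='_'
After 3 (j): row=1 col=0 char='g'
After 4 (w): row=1 col=6 char='s'
After 5 (k): row=0 col=6 char='_'
After 6 (0): row=0 col=0 char='_'

Answer:   sky  moon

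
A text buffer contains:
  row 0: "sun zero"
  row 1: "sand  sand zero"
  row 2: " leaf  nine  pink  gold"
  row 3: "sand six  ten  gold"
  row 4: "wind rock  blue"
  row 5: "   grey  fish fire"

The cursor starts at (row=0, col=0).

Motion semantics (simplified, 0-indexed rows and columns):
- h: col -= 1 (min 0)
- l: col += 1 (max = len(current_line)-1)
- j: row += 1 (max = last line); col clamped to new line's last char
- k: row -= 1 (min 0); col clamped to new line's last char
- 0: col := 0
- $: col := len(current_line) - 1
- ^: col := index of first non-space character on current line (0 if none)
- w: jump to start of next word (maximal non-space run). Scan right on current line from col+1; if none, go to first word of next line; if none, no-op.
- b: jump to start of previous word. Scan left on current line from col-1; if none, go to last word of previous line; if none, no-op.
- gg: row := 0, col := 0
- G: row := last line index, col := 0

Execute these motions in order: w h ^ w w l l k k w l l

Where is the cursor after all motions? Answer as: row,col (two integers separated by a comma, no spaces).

After 1 (w): row=0 col=4 char='z'
After 2 (h): row=0 col=3 char='_'
After 3 (^): row=0 col=0 char='s'
After 4 (w): row=0 col=4 char='z'
After 5 (w): row=1 col=0 char='s'
After 6 (l): row=1 col=1 char='a'
After 7 (l): row=1 col=2 char='n'
After 8 (k): row=0 col=2 char='n'
After 9 (k): row=0 col=2 char='n'
After 10 (w): row=0 col=4 char='z'
After 11 (l): row=0 col=5 char='e'
After 12 (l): row=0 col=6 char='r'

Answer: 0,6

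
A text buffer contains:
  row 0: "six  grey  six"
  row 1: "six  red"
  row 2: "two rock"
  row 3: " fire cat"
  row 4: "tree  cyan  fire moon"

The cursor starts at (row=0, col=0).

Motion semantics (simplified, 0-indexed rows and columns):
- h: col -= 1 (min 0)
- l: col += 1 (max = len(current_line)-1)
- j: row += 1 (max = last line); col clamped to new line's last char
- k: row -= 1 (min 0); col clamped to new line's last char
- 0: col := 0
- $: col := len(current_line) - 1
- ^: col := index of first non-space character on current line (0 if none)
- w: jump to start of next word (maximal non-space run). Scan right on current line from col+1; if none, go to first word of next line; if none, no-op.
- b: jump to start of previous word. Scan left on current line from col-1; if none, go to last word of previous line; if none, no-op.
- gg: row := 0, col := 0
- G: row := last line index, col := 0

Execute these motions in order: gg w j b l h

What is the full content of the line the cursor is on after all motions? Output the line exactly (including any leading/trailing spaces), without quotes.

After 1 (gg): row=0 col=0 char='s'
After 2 (w): row=0 col=5 char='g'
After 3 (j): row=1 col=5 char='r'
After 4 (b): row=1 col=0 char='s'
After 5 (l): row=1 col=1 char='i'
After 6 (h): row=1 col=0 char='s'

Answer: six  red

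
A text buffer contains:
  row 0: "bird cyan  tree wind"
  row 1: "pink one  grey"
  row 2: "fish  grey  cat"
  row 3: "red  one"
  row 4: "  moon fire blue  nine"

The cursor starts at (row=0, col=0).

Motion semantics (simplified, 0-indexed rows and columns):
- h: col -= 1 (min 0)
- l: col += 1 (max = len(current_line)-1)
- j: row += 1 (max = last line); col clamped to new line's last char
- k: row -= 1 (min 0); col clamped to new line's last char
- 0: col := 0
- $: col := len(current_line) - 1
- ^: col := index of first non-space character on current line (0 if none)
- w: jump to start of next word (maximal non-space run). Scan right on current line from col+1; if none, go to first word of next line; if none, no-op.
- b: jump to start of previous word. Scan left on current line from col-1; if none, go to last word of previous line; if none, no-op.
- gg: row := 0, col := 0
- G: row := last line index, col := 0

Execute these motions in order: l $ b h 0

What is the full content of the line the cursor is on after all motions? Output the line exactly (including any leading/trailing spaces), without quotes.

Answer: bird cyan  tree wind

Derivation:
After 1 (l): row=0 col=1 char='i'
After 2 ($): row=0 col=19 char='d'
After 3 (b): row=0 col=16 char='w'
After 4 (h): row=0 col=15 char='_'
After 5 (0): row=0 col=0 char='b'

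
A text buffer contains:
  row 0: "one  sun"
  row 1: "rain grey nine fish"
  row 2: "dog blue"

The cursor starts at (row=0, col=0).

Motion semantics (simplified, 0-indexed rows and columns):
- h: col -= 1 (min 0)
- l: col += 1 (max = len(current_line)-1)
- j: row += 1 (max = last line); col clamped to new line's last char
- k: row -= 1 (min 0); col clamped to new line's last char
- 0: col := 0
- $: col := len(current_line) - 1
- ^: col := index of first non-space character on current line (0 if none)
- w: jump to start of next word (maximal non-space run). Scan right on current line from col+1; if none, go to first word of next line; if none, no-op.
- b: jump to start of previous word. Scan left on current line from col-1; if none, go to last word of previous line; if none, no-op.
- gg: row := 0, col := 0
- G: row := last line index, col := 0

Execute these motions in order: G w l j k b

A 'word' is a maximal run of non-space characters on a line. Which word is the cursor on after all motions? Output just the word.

Answer: rain

Derivation:
After 1 (G): row=2 col=0 char='d'
After 2 (w): row=2 col=4 char='b'
After 3 (l): row=2 col=5 char='l'
After 4 (j): row=2 col=5 char='l'
After 5 (k): row=1 col=5 char='g'
After 6 (b): row=1 col=0 char='r'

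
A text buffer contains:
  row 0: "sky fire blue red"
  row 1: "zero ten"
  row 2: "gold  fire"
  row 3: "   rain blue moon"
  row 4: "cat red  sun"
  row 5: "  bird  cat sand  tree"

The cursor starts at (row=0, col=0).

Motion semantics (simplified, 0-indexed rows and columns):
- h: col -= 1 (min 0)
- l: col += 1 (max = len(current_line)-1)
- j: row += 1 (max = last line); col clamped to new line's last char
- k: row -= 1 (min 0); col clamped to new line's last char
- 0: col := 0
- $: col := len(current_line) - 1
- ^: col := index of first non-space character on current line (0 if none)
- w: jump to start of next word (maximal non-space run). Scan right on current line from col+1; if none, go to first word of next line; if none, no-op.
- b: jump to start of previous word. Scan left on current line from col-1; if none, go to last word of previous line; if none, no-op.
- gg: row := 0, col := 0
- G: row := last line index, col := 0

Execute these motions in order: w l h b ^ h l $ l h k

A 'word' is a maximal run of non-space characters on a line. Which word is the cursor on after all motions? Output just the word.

Answer: red

Derivation:
After 1 (w): row=0 col=4 char='f'
After 2 (l): row=0 col=5 char='i'
After 3 (h): row=0 col=4 char='f'
After 4 (b): row=0 col=0 char='s'
After 5 (^): row=0 col=0 char='s'
After 6 (h): row=0 col=0 char='s'
After 7 (l): row=0 col=1 char='k'
After 8 ($): row=0 col=16 char='d'
After 9 (l): row=0 col=16 char='d'
After 10 (h): row=0 col=15 char='e'
After 11 (k): row=0 col=15 char='e'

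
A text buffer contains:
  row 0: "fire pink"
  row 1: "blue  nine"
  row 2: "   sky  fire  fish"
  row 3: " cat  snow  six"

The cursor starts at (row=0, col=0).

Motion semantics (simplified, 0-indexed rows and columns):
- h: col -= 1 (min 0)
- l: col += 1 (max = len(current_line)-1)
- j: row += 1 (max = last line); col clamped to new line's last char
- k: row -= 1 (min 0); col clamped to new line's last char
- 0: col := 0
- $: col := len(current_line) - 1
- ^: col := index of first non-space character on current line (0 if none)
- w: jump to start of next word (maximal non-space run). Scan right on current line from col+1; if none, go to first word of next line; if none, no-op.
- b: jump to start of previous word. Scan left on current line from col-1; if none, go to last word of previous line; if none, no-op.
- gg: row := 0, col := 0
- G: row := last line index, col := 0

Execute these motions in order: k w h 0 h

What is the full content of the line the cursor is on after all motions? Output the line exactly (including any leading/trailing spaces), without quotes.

After 1 (k): row=0 col=0 char='f'
After 2 (w): row=0 col=5 char='p'
After 3 (h): row=0 col=4 char='_'
After 4 (0): row=0 col=0 char='f'
After 5 (h): row=0 col=0 char='f'

Answer: fire pink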